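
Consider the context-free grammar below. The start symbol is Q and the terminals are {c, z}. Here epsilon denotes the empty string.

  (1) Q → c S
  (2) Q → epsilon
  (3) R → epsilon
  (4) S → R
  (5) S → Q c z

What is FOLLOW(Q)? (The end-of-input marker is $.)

{$, c}

FIRST(Q) = {epsilon, c}
FIRST(R) = {epsilon}
FIRST(S) = {epsilon, c}  (via R, Q c z)
FOLLOW(Q) includes $ since Q is the start symbol.
FOLLOW(Q): in S→Q c z, Q is followed by c z with FIRST {c}. Thus FOLLOW(Q) = {$, c}.
FOLLOW(S): in Q→c S, the suffix after S is empty, so FOLLOW(S) ⊇ FOLLOW(Q) = {$, c}. Thus FOLLOW(S) = {$, c}.
FOLLOW(R): in S→R, the suffix after R is empty, so FOLLOW(R) ⊇ FOLLOW(S) = {$, c}. Thus FOLLOW(R) = {$, c}.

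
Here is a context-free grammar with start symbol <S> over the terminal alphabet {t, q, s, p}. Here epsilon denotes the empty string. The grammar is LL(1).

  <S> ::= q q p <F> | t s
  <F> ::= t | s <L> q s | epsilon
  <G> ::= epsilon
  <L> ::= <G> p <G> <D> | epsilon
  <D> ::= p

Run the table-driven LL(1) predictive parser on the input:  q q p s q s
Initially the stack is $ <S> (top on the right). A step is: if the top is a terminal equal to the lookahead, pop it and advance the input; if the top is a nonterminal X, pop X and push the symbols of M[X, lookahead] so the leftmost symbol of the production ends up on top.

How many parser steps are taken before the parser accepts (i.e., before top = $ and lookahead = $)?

step 1: stack=$ <S>  input=q q p s q s $  — expand <S> ::= q q p <F>
step 2: stack=$ <F> p q q  input=q q p s q s $  — match q
step 3: stack=$ <F> p q  input=q p s q s $  — match q
step 4: stack=$ <F> p  input=p s q s $  — match p
step 5: stack=$ <F>  input=s q s $  — expand <F> ::= s <L> q s
step 6: stack=$ s q <L> s  input=s q s $  — match s
step 7: stack=$ s q <L>  input=q s $  — expand <L> ::= epsilon
step 8: stack=$ s q  input=q s $  — match q
step 9: stack=$ s  input=s $  — match s
Accept reached after 9 steps.

9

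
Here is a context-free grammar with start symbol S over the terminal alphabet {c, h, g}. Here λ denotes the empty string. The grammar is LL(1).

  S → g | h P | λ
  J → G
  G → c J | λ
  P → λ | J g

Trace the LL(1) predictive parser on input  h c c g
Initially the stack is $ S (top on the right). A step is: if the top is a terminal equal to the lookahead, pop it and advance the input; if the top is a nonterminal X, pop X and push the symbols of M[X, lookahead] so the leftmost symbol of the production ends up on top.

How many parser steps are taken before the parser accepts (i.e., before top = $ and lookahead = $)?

      Stack    Input      Action
   1  $ S      h c c g $  expand S → h P
   2  $ P h    h c c g $  match h
   3  $ P      c c g $    expand P → J g
   4  $ g J    c c g $    expand J → G
   5  $ g G    c c g $    expand G → c J
   6  $ g J c  c c g $    match c
   7  $ g J    c g $      expand J → G
   8  $ g G    c g $      expand G → c J
   9  $ g J c  c g $      match c
  10  $ g J    g $        expand J → G
  11  $ g G    g $        expand G → λ
  12  $ g      g $        match g
Accept reached after 12 steps.

12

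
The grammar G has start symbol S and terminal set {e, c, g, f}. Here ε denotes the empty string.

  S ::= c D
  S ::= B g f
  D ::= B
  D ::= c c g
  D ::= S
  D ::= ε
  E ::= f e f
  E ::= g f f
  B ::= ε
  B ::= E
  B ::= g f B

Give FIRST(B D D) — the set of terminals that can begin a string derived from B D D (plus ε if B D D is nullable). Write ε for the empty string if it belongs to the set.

FIRST(E): from E::=f e f we get {f}; from E::=g f f we get {g}. So FIRST(E) = {f, g}.
FIRST(B): from B::=ε we get {ε}; from B::=E we get {f, g}; from B::=g f B we get {g}. So FIRST(B) = {ε, f, g}.
FIRST(S): from S::=c D we get {c}; from S::=B g f we get {f, g}. So FIRST(S) = {c, f, g}.
FIRST(D): from D::=B we get {ε, f, g}; from D::=c c g we get {c}; from D::=S we get {c, f, g}; from D::=ε we get {ε}. So FIRST(D) = {ε, c, f, g}.
FIRST(B D D): take FIRST of each symbol in turn, carrying on past any symbol whose FIRST contains ε; result {ε, c, f, g}.

{ε, c, f, g}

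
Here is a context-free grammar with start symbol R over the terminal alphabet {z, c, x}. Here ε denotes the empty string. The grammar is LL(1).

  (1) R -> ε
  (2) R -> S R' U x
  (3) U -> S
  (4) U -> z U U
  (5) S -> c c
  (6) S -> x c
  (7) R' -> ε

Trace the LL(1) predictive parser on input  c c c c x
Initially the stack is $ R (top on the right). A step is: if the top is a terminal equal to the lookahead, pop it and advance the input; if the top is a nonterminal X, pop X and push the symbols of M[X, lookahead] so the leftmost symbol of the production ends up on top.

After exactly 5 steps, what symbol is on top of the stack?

U

step 1: stack=$ R  input=c c c c x $  — expand R -> S R' U x
step 2: stack=$ x U R' S  input=c c c c x $  — expand S -> c c
step 3: stack=$ x U R' c c  input=c c c c x $  — match c
step 4: stack=$ x U R' c  input=c c c x $  — match c
step 5: stack=$ x U R'  input=c c x $  — expand R' -> ε
Stack after step 5: $ x U (top = U).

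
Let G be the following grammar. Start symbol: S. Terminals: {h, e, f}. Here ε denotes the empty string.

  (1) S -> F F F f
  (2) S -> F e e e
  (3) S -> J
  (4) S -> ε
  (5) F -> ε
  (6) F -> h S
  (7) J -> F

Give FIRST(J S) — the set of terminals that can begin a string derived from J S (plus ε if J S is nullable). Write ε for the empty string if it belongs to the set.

FIRST(F) = {ε, h}
FIRST(J) = {ε, h}  (via F)
FIRST(S) = {ε, e, f, h}  (via F F F f, F e e e, J)
FIRST(J S): take FIRST of each symbol in turn, carrying on past any symbol whose FIRST contains ε; result {ε, e, f, h}.

{ε, e, f, h}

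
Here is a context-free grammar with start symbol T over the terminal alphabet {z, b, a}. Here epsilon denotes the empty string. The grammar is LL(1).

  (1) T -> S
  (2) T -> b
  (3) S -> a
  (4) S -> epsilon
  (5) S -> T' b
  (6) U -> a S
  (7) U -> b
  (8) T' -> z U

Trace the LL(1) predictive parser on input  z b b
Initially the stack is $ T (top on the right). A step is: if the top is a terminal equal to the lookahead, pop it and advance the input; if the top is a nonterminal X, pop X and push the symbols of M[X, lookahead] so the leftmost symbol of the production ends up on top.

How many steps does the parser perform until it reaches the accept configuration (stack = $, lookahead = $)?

7

     Stack    Input    Action
  1  $ T      z b b $  expand T -> S
  2  $ S      z b b $  expand S -> T' b
  3  $ b T'   z b b $  expand T' -> z U
  4  $ b U z  z b b $  match z
  5  $ b U    b b $    expand U -> b
  6  $ b b    b b $    match b
  7  $ b      b $      match b
Accept reached after 7 steps.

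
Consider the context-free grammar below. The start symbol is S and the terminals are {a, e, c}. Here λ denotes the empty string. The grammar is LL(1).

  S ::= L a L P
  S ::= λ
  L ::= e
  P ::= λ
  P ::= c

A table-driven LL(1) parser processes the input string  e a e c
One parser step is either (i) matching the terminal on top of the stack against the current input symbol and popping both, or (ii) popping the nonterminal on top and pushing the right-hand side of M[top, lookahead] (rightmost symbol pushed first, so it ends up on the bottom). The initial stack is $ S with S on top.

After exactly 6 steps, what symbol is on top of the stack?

     Stack      Input      Action
  1  $ S        e a e c $  expand S ::= L a L P
  2  $ P L a L  e a e c $  expand L ::= e
  3  $ P L a e  e a e c $  match e
  4  $ P L a    a e c $    match a
  5  $ P L      e c $      expand L ::= e
  6  $ P e      e c $      match e
Stack after step 6: $ P (top = P).

P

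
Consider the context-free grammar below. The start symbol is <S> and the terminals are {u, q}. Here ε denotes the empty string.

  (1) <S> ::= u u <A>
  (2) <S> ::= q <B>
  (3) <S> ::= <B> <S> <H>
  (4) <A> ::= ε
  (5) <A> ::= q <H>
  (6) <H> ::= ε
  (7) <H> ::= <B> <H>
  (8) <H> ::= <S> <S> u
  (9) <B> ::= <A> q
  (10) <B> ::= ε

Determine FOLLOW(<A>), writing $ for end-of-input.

{$, q, u}

FIRST(<A>): from <A>::=ε we get {ε}; from <A>::=q <H> we get {q}. So FIRST(<A>) = {ε, q}.
FIRST(<B>): from <B>::=<A> q we get {q}; from <B>::=ε we get {ε}. So FIRST(<B>) = {ε, q}.
FIRST(<S>): from <S>::=u u <A> we get {u}; from <S>::=q <B> we get {q}; from <S>::=<B> <S> <H> we get {q, u}. So FIRST(<S>) = {q, u}.
FIRST(<H>): from <H>::=ε we get {ε}; from <H>::=<B> <H> we get {ε, q, u}; from <H>::=<S> <S> u we get {q, u}. So FIRST(<H>) = {ε, q, u}.
FOLLOW(<S>) includes $ since <S> is the start symbol.
FOLLOW(<S>): in <S>::=<B> <S> <H>, <S> is followed by <H> with FIRST {ε, q, u}; in <S>::=<B> <S> <H>, the suffix after <S> is nullable (adds nothing new); in <H>::=<S> <S> u (occurrence 1), <S> is followed by <S> u with FIRST {q, u}; in <H>::=<S> <S> u (occurrence 2), <S> is followed by u with FIRST {u}. Thus FOLLOW(<S>) = {$, q, u}.
FOLLOW(<A>): in <S>::=u u <A>, the suffix after <A> is empty, so FOLLOW(<A>) ⊇ FOLLOW(<S>) = {$, q, u}; in <B>::=<A> q, <A> is followed by q with FIRST {q}. Thus FOLLOW(<A>) = {$, q, u}.
FOLLOW(<H>): in <S>::=<B> <S> <H>, the suffix after <H> is empty, so FOLLOW(<H>) ⊇ FOLLOW(<S>) = {$, q, u}; in <A>::=q <H>, the suffix after <H> is empty, so FOLLOW(<H>) ⊇ FOLLOW(<A>) = {$, q, u}; in <H>::=<B> <H>, the suffix after <H> is empty (adds nothing new). Thus FOLLOW(<H>) = {$, q, u}.
FOLLOW(<B>): in <S>::=q <B>, the suffix after <B> is empty, so FOLLOW(<B>) ⊇ FOLLOW(<S>) = {$, q, u}; in <S>::=<B> <S> <H>, <B> is followed by <S> <H> with FIRST {q, u}; in <H>::=<B> <H>, <B> is followed by <H> with FIRST {ε, q, u}; in <H>::=<B> <H>, the suffix after <B> is nullable, so FOLLOW(<B>) ⊇ FOLLOW(<H>) = {$, q, u}. Thus FOLLOW(<B>) = {$, q, u}.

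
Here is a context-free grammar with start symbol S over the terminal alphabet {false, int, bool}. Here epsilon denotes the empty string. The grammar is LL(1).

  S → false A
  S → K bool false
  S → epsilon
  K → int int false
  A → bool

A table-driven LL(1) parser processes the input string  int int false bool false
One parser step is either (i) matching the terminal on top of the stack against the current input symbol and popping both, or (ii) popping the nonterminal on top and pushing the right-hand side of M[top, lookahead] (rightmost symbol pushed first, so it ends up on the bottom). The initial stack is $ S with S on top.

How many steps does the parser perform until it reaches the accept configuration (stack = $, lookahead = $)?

7

step 1: stack=$ S  input=int int false bool false $  — expand S → K bool false
step 2: stack=$ false bool K  input=int int false bool false $  — expand K → int int false
step 3: stack=$ false bool false int int  input=int int false bool false $  — match int
step 4: stack=$ false bool false int  input=int false bool false $  — match int
step 5: stack=$ false bool false  input=false bool false $  — match false
step 6: stack=$ false bool  input=bool false $  — match bool
step 7: stack=$ false  input=false $  — match false
Accept reached after 7 steps.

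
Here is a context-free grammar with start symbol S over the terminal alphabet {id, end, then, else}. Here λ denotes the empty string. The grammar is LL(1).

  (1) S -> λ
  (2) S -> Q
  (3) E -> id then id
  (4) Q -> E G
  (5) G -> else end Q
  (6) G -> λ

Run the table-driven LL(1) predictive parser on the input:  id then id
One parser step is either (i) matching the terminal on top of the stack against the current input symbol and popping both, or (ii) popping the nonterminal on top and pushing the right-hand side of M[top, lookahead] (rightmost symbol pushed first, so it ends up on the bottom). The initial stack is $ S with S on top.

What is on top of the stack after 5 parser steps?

id

step 1: stack=$ S  input=id then id $  — expand S -> Q
step 2: stack=$ Q  input=id then id $  — expand Q -> E G
step 3: stack=$ G E  input=id then id $  — expand E -> id then id
step 4: stack=$ G id then id  input=id then id $  — match id
step 5: stack=$ G id then  input=then id $  — match then
Stack after step 5: $ G id (top = id).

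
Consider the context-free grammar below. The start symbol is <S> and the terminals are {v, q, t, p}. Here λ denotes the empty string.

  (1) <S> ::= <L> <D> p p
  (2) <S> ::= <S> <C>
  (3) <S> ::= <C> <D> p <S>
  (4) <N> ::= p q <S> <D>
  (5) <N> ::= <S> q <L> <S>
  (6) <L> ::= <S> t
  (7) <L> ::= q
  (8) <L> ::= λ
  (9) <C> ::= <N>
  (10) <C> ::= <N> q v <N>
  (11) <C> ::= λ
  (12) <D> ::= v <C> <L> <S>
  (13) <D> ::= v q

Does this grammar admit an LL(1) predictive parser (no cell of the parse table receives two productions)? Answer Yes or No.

FIRST(<S>) = {p, q, v}
FIRST(<N>) = {p, q, v}
FIRST(<L>) = {λ, p, q, v}
FIRST(<C>) = {λ, p, q, v}
FIRST(<D>) = {v}
FOLLOW(<S>) = {$, p, q, t, v}
FOLLOW(<N>) = {$, p, q, t, v}
FOLLOW(<L>) = {p, q, v}
FOLLOW(<C>) = {$, p, q, t, v}
FOLLOW(<D>) = {$, p, q, t, v}
Cell M[<C>, p] receives both <C> ::= <N> and <C> ::= <N> q v <N> and <C> ::= λ — the grammar is not LL(1).

No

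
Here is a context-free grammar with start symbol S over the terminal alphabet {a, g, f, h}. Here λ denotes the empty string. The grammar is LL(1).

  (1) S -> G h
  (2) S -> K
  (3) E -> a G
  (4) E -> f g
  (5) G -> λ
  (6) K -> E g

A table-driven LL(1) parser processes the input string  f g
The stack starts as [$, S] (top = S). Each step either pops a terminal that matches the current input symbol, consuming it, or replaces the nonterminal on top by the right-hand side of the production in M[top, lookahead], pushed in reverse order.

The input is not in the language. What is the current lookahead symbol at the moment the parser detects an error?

$

step 1: stack=$ S  input=f g $  — expand S -> K
step 2: stack=$ K  input=f g $  — expand K -> E g
step 3: stack=$ g E  input=f g $  — expand E -> f g
step 4: stack=$ g g f  input=f g $  — match f
step 5: stack=$ g g  input=g $  — match g
step 6: stack=$ g  input=$  — error: top is terminal g but lookahead is $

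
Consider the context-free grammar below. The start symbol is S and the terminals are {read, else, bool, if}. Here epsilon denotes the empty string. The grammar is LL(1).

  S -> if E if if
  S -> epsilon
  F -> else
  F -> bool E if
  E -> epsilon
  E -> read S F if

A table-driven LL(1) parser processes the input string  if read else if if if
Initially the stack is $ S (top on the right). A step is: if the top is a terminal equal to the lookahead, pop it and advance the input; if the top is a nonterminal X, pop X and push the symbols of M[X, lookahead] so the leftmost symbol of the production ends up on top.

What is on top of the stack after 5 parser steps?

F

     Stack                Input                    Action
  1  $ S                  if read else if if if $  expand S -> if E if if
  2  $ if if E if         if read else if if if $  match if
  3  $ if if E            read else if if if $     expand E -> read S F if
  4  $ if if if F S read  read else if if if $     match read
  5  $ if if if F S       else if if if $          expand S -> epsilon
Stack after step 5: $ if if if F (top = F).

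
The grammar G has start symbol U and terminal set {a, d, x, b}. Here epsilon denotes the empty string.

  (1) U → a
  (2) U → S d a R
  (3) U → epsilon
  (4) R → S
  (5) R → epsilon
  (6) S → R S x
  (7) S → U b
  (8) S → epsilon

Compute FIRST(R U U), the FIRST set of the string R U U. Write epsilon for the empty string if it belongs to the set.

{epsilon, a, b, d, x}

FIRST(U) = {epsilon, a, b, d, x}  (via S d a R)
FIRST(R) = {epsilon, a, b, d, x}  (via S)
FIRST(S) = {epsilon, a, b, d, x}  (via R S x, U b)
FIRST(R U U): take FIRST of each symbol in turn, carrying on past any symbol whose FIRST contains epsilon; result {epsilon, a, b, d, x}.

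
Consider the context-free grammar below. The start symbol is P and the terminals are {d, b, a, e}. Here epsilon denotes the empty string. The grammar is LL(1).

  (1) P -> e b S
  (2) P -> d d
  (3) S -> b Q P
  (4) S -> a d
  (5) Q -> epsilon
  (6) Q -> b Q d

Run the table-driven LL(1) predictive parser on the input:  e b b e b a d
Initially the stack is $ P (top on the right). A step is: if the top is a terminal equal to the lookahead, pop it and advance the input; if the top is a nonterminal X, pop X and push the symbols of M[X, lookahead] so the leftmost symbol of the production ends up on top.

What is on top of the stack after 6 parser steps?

P

step 1: stack=$ P  input=e b b e b a d $  — expand P -> e b S
step 2: stack=$ S b e  input=e b b e b a d $  — match e
step 3: stack=$ S b  input=b b e b a d $  — match b
step 4: stack=$ S  input=b e b a d $  — expand S -> b Q P
step 5: stack=$ P Q b  input=b e b a d $  — match b
step 6: stack=$ P Q  input=e b a d $  — expand Q -> epsilon
Stack after step 6: $ P (top = P).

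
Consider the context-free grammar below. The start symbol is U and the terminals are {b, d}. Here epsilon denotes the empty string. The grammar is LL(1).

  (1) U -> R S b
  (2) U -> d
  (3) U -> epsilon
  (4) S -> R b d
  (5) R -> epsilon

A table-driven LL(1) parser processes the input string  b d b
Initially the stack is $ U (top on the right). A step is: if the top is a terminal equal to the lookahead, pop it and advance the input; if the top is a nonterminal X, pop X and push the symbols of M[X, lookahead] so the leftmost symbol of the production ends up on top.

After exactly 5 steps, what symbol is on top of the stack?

     Stack      Input    Action
  1  $ U        b d b $  expand U -> R S b
  2  $ b S R    b d b $  expand R -> epsilon
  3  $ b S      b d b $  expand S -> R b d
  4  $ b d b R  b d b $  expand R -> epsilon
  5  $ b d b    b d b $  match b
Stack after step 5: $ b d (top = d).

d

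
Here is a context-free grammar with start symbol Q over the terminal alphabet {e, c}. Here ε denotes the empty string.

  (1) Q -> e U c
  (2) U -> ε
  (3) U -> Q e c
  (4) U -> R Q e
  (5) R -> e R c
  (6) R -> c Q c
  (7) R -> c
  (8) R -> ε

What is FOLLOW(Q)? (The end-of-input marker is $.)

{$, c, e}

FIRST(Q) = {e}
FIRST(R) = {ε, c, e}
FIRST(U) = {ε, c, e}  (via Q e c, R Q e)
FOLLOW(Q) includes $ since Q is the start symbol.
FOLLOW(Q): in U->Q e c, Q is followed by e c with FIRST {e}; in U->R Q e, Q is followed by e with FIRST {e}; in R->c Q c, Q is followed by c with FIRST {c}. Thus FOLLOW(Q) = {$, c, e}.
FOLLOW(U): in Q->e U c, U is followed by c with FIRST {c}. Thus FOLLOW(U) = {c}.
FOLLOW(R): in U->R Q e, R is followed by Q e with FIRST {e}; in R->e R c, R is followed by c with FIRST {c}. Thus FOLLOW(R) = {c, e}.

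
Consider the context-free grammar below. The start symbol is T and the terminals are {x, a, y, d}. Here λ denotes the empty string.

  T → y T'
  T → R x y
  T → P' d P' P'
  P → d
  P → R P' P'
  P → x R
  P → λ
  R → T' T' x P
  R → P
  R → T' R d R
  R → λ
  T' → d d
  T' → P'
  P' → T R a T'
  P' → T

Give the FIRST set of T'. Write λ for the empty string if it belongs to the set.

FIRST(T): from T→y T' we get {y}; from T→R x y we get {d, x, y}; from T→P' d P' P' we get {d, x, y}. So FIRST(T) = {d, x, y}.
FIRST(P'): from P'→T R a T' we get {d, x, y}; from P'→T we get {d, x, y}. So FIRST(P') = {d, x, y}.
FIRST(T'): from T'→d d we get {d}; from T'→P' we get {d, x, y}. So FIRST(T') = {d, x, y}.
FIRST(P): from P→d we get {d}; from P→R P' P' we get {d, x, y}; from P→x R we get {x}; from P→λ we get {λ}. So FIRST(P) = {λ, d, x, y}.
FIRST(R): from R→T' T' x P we get {d, x, y}; from R→P we get {λ, d, x, y}; from R→T' R d R we get {d, x, y}; from R→λ we get {λ}. So FIRST(R) = {λ, d, x, y}.

{d, x, y}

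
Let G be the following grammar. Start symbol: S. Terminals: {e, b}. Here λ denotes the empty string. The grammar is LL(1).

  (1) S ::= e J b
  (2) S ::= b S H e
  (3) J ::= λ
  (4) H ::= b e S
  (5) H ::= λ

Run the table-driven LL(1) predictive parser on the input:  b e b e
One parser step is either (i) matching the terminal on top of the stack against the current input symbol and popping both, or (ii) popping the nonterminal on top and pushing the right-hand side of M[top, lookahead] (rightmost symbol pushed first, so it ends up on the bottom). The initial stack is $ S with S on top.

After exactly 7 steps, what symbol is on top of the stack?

step 1: stack=$ S  input=b e b e $  — expand S ::= b S H e
step 2: stack=$ e H S b  input=b e b e $  — match b
step 3: stack=$ e H S  input=e b e $  — expand S ::= e J b
step 4: stack=$ e H b J e  input=e b e $  — match e
step 5: stack=$ e H b J  input=b e $  — expand J ::= λ
step 6: stack=$ e H b  input=b e $  — match b
step 7: stack=$ e H  input=e $  — expand H ::= λ
Stack after step 7: $ e (top = e).

e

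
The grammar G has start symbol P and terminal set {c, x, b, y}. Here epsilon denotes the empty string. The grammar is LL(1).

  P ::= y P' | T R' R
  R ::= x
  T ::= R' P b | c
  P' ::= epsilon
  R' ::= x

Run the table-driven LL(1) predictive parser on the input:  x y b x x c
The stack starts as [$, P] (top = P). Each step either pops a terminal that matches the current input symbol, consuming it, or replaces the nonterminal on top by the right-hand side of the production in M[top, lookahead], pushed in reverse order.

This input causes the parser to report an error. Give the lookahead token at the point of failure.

step 1: stack=$ P  input=x y b x x c $  — expand P ::= T R' R
step 2: stack=$ R R' T  input=x y b x x c $  — expand T ::= R' P b
step 3: stack=$ R R' b P R'  input=x y b x x c $  — expand R' ::= x
step 4: stack=$ R R' b P x  input=x y b x x c $  — match x
step 5: stack=$ R R' b P  input=y b x x c $  — expand P ::= y P'
step 6: stack=$ R R' b P' y  input=y b x x c $  — match y
step 7: stack=$ R R' b P'  input=b x x c $  — expand P' ::= epsilon
step 8: stack=$ R R' b  input=b x x c $  — match b
step 9: stack=$ R R'  input=x x c $  — expand R' ::= x
step 10: stack=$ R x  input=x x c $  — match x
step 11: stack=$ R  input=x c $  — expand R ::= x
step 12: stack=$ x  input=x c $  — match x
step 13: stack=$  input=c $  — error: stack empty but input remains

c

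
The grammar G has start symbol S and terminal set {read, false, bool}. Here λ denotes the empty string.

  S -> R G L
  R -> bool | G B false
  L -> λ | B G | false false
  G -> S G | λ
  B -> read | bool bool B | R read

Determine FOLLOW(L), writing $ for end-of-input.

{$, bool, false, read}

FIRST(S) = {bool, read}  (via R G L)
FIRST(G) = {λ, bool, read}  (via S G)
FIRST(R) = {bool, read}  (via G B false)
FIRST(B) = {bool, read}  (via R read)
FIRST(L) = {λ, bool, false, read}  (via B G)
FOLLOW(S) includes $ since S is the start symbol.
FOLLOW(S): in G->S G, S is followed by G with FIRST {λ, bool, read}; in G->S G, the suffix after S is nullable, so FOLLOW(S) ⊇ FOLLOW(G) = {$, bool, false, read}. Thus FOLLOW(S) = {$, bool, false, read}.
FOLLOW(R): in S->R G L, R is followed by G L with FIRST {λ, bool, false, read}; in S->R G L, the suffix after R is nullable, so FOLLOW(R) ⊇ FOLLOW(S) = {$, bool, false, read}; in B->R read, R is followed by read with FIRST {read}. Thus FOLLOW(R) = {$, bool, false, read}.
FOLLOW(L): in S->R G L, the suffix after L is empty, so FOLLOW(L) ⊇ FOLLOW(S) = {$, bool, false, read}. Thus FOLLOW(L) = {$, bool, false, read}.
FOLLOW(G): in S->R G L, G is followed by L with FIRST {λ, bool, false, read}; in S->R G L, the suffix after G is nullable, so FOLLOW(G) ⊇ FOLLOW(S) = {$, bool, false, read}; in R->G B false, G is followed by B false with FIRST {bool, read}; in L->B G, the suffix after G is empty, so FOLLOW(G) ⊇ FOLLOW(L) = {$, bool, false, read}; in G->S G, the suffix after G is empty (adds nothing new). Thus FOLLOW(G) = {$, bool, false, read}.
FOLLOW(B): in R->G B false, B is followed by false with FIRST {false}; in L->B G, B is followed by G with FIRST {λ, bool, read}; in L->B G, the suffix after B is nullable, so FOLLOW(B) ⊇ FOLLOW(L) = {$, bool, false, read}; in B->bool bool B, the suffix after B is empty (adds nothing new). Thus FOLLOW(B) = {$, bool, false, read}.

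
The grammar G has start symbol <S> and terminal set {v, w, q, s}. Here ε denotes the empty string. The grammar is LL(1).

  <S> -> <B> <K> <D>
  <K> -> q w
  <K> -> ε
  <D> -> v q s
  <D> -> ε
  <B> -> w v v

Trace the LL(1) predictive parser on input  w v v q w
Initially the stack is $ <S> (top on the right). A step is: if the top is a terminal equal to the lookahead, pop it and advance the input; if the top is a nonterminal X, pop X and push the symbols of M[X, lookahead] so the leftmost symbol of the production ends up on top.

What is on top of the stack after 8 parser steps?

<D>

step 1: stack=$ <S>  input=w v v q w $  — expand <S> -> <B> <K> <D>
step 2: stack=$ <D> <K> <B>  input=w v v q w $  — expand <B> -> w v v
step 3: stack=$ <D> <K> v v w  input=w v v q w $  — match w
step 4: stack=$ <D> <K> v v  input=v v q w $  — match v
step 5: stack=$ <D> <K> v  input=v q w $  — match v
step 6: stack=$ <D> <K>  input=q w $  — expand <K> -> q w
step 7: stack=$ <D> w q  input=q w $  — match q
step 8: stack=$ <D> w  input=w $  — match w
Stack after step 8: $ <D> (top = <D>).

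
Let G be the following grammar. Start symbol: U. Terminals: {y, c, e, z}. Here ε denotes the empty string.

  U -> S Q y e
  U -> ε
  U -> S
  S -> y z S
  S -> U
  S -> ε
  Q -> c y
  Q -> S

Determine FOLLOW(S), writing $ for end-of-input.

{$, c, y}

FIRST(U) = {ε, c, y}  (via S Q y e, S)
FIRST(S) = {ε, c, y}  (via U)
FIRST(Q) = {ε, c, y}  (via S)
FOLLOW(U) includes $ since U is the start symbol.
FOLLOW(Q): in U->S Q y e, Q is followed by y e with FIRST {y}. Thus FOLLOW(Q) = {y}.
FOLLOW(U): in S->U, the suffix after U is empty, so FOLLOW(U) ⊇ FOLLOW(S) = {$, c, y}. Thus FOLLOW(U) = {$, c, y}.
FOLLOW(S): in U->S Q y e, S is followed by Q y e with FIRST {c, y}; in U->S, the suffix after S is empty, so FOLLOW(S) ⊇ FOLLOW(U) = {$, c, y}; in S->y z S, the suffix after S is empty (adds nothing new); in Q->S, the suffix after S is empty, so FOLLOW(S) ⊇ FOLLOW(Q) = {y}. Thus FOLLOW(S) = {$, c, y}.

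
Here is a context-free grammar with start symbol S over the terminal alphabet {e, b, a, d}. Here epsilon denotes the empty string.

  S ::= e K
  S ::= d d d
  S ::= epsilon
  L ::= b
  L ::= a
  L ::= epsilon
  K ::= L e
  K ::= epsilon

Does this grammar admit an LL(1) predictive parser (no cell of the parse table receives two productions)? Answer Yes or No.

Yes

FIRST(S) = {epsilon, d, e}
FIRST(L) = {epsilon, a, b}
FIRST(K) = {epsilon, a, b, e}
FOLLOW(S) = {$}
FOLLOW(L) = {e}
FOLLOW(K) = {$}
Each cell of M receives at most one production.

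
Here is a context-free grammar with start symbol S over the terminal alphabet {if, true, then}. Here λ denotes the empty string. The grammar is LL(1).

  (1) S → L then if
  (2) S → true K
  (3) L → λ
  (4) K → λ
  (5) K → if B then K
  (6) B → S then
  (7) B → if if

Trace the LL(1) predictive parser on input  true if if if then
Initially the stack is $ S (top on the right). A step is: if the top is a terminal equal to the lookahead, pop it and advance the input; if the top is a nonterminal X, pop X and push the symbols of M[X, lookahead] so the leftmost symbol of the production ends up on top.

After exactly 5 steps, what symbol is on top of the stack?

if

step 1: stack=$ S  input=true if if if then $  — expand S → true K
step 2: stack=$ K true  input=true if if if then $  — match true
step 3: stack=$ K  input=if if if then $  — expand K → if B then K
step 4: stack=$ K then B if  input=if if if then $  — match if
step 5: stack=$ K then B  input=if if then $  — expand B → if if
Stack after step 5: $ K then if if (top = if).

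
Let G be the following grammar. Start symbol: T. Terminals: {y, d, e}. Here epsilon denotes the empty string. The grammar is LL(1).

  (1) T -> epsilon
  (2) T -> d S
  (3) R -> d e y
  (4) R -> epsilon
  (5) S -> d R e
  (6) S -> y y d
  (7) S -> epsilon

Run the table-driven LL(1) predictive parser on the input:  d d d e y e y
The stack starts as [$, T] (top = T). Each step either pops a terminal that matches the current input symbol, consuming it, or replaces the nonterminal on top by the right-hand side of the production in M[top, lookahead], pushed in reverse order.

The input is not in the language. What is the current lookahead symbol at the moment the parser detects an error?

y

      Stack      Input            Action
   1  $ T        d d d e y e y $  expand T -> d S
   2  $ S d      d d d e y e y $  match d
   3  $ S        d d e y e y $    expand S -> d R e
   4  $ e R d    d d e y e y $    match d
   5  $ e R      d e y e y $      expand R -> d e y
   6  $ e y e d  d e y e y $      match d
   7  $ e y e    e y e y $        match e
   8  $ e y      y e y $          match y
   9  $ e        e y $            match e
  10  $          y $              error: stack empty but input remains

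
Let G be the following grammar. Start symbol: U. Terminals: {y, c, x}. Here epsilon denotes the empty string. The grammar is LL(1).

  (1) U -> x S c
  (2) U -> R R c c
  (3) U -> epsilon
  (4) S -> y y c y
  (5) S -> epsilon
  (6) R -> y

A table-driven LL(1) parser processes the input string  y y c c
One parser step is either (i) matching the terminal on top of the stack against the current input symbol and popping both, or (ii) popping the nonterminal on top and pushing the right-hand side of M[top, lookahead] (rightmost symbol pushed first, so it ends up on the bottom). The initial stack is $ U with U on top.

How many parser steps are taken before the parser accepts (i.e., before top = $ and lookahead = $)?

7

step 1: stack=$ U  input=y y c c $  — expand U -> R R c c
step 2: stack=$ c c R R  input=y y c c $  — expand R -> y
step 3: stack=$ c c R y  input=y y c c $  — match y
step 4: stack=$ c c R  input=y c c $  — expand R -> y
step 5: stack=$ c c y  input=y c c $  — match y
step 6: stack=$ c c  input=c c $  — match c
step 7: stack=$ c  input=c $  — match c
Accept reached after 7 steps.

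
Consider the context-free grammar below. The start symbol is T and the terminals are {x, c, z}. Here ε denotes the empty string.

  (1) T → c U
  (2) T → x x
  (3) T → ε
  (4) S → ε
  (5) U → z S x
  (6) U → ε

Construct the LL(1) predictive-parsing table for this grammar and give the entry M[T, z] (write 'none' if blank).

none

FIRST(T) = {ε, c, x}
FIRST(S) = {ε}
FIRST(U) = {ε, z}
FOLLOW(T) includes $ since T is the start symbol.
FOLLOW(T): T appears on no right-hand side. Thus FOLLOW(T) = {$}.
For T → c U: FIRST(c U) = {c}, so it goes in M[T, t] for t ∈ {c}.
For T → x x: FIRST(x x) = {x}, so it goes in M[T, t] for t ∈ {x}.
For T → ε: FIRST(ε) = {ε}, so it goes in M[T, t] for t ∈ {}; since ε ∈ FIRST, also for every t ∈ FOLLOW(T) = {$}.
None of these place a production in M[T, z].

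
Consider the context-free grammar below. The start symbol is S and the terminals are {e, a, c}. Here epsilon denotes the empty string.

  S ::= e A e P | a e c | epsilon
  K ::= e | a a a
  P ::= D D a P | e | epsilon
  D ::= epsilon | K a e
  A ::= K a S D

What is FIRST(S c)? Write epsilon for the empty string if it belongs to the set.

FIRST(S) = {epsilon, a, e}
FIRST(K) = {a, e}
FIRST(D) = {epsilon, a, e}  (via K a e)
FIRST(A) = {a, e}  (via K a S D)
FIRST(P) = {epsilon, a, e}  (via D D a P)
FIRST(S c): take FIRST of each symbol in turn, carrying on past any symbol whose FIRST contains epsilon; result {a, c, e}.

{a, c, e}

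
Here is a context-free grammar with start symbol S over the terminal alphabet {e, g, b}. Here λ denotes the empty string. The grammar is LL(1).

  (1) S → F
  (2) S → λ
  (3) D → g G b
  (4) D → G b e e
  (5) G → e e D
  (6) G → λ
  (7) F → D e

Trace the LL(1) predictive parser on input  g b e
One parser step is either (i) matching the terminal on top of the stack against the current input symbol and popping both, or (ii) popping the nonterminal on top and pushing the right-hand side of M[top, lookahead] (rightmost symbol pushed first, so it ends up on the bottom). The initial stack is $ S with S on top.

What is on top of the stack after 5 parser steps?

     Stack      Input    Action
  1  $ S        g b e $  expand S → F
  2  $ F        g b e $  expand F → D e
  3  $ e D      g b e $  expand D → g G b
  4  $ e b G g  g b e $  match g
  5  $ e b G    b e $    expand G → λ
Stack after step 5: $ e b (top = b).

b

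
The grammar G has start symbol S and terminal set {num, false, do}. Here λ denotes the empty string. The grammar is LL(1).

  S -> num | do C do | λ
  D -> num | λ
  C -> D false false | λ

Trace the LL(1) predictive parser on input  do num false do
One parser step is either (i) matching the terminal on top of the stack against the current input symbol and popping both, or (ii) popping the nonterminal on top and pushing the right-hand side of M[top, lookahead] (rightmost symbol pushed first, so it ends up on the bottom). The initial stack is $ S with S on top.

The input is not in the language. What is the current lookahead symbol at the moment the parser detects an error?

do

     Stack                 Input              Action
  1  $ S                   do num false do $  expand S -> do C do
  2  $ do C do             do num false do $  match do
  3  $ do C                num false do $     expand C -> D false false
  4  $ do false false D    num false do $     expand D -> num
  5  $ do false false num  num false do $     match num
  6  $ do false false      false do $         match false
  7  $ do false            do $               error: top is terminal false but lookahead is do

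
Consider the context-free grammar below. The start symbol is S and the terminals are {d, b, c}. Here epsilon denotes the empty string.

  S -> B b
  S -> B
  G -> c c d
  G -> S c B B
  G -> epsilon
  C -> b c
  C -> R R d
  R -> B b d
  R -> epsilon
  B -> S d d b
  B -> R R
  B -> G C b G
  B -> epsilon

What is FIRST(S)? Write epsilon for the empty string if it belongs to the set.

{epsilon, b, c, d}

FIRST(S): from S->B b we get {b, c, d}; from S->B we get {epsilon, b, c, d}. So FIRST(S) = {epsilon, b, c, d}.
FIRST(G): from G->c c d we get {c}; from G->S c B B we get {b, c, d}; from G->epsilon we get {epsilon}. So FIRST(G) = {epsilon, b, c, d}.
FIRST(C): from C->b c we get {b}; from C->R R d we get {b, c, d}. So FIRST(C) = {b, c, d}.
FIRST(R): from R->B b d we get {b, c, d}; from R->epsilon we get {epsilon}. So FIRST(R) = {epsilon, b, c, d}.
FIRST(B): from B->S d d b we get {b, c, d}; from B->R R we get {epsilon, b, c, d}; from B->G C b G we get {b, c, d}; from B->epsilon we get {epsilon}. So FIRST(B) = {epsilon, b, c, d}.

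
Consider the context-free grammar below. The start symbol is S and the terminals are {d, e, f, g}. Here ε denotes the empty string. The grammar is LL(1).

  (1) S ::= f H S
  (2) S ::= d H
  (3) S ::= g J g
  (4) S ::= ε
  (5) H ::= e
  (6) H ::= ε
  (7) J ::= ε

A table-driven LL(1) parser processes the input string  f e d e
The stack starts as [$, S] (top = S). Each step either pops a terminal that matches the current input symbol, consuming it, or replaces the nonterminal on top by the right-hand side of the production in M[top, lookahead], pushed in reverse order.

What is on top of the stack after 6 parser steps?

     Stack    Input      Action
  1  $ S      f e d e $  expand S ::= f H S
  2  $ S H f  f e d e $  match f
  3  $ S H    e d e $    expand H ::= e
  4  $ S e    e d e $    match e
  5  $ S      d e $      expand S ::= d H
  6  $ H d    d e $      match d
Stack after step 6: $ H (top = H).

H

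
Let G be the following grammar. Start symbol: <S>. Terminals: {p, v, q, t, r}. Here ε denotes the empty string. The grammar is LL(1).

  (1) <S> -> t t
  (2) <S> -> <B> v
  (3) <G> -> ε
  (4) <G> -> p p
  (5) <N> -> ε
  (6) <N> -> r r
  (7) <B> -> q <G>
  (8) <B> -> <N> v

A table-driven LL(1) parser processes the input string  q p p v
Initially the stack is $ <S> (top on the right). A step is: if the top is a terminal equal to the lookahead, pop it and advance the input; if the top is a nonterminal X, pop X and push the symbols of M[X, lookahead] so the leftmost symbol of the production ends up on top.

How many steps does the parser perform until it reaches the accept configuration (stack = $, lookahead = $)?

7

step 1: stack=$ <S>  input=q p p v $  — expand <S> -> <B> v
step 2: stack=$ v <B>  input=q p p v $  — expand <B> -> q <G>
step 3: stack=$ v <G> q  input=q p p v $  — match q
step 4: stack=$ v <G>  input=p p v $  — expand <G> -> p p
step 5: stack=$ v p p  input=p p v $  — match p
step 6: stack=$ v p  input=p v $  — match p
step 7: stack=$ v  input=v $  — match v
Accept reached after 7 steps.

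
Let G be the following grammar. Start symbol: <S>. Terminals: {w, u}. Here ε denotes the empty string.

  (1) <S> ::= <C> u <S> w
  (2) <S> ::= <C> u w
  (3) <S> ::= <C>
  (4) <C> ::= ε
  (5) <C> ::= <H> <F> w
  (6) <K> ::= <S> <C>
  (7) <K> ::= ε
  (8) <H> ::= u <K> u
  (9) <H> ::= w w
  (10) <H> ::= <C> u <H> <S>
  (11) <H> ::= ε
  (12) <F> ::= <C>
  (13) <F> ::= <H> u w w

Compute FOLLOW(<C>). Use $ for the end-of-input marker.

{$, u, w}

FIRST(<S>) = {ε, u, w}  (via <C> u <S> w, <C> u w, <C>)
FIRST(<C>) = {ε, u, w}  (via <H> <F> w)
FIRST(<K>) = {ε, u, w}  (via <S> <C>)
FIRST(<H>) = {ε, u, w}  (via <C> u <H> <S>)
FIRST(<F>) = {ε, u, w}  (via <C>, <H> u w w)
FOLLOW(<S>) includes $ since <S> is the start symbol.
FOLLOW(<K>): in <H>::=u <K> u, <K> is followed by u with FIRST {u}. Thus FOLLOW(<K>) = {u}.
FOLLOW(<H>): in <C>::=<H> <F> w, <H> is followed by <F> w with FIRST {u, w}; in <H>::=<C> u <H> <S>, <H> is followed by <S> with FIRST {ε, u, w}; in <H>::=<C> u <H> <S>, the suffix after <H> is nullable (adds nothing new); in <F>::=<H> u w w, <H> is followed by u w w with FIRST {u}. Thus FOLLOW(<H>) = {u, w}.
FOLLOW(<S>): in <S>::=<C> u <S> w, <S> is followed by w with FIRST {w}; in <K>::=<S> <C>, <S> is followed by <C> with FIRST {ε, u, w}; in <K>::=<S> <C>, the suffix after <S> is nullable, so FOLLOW(<S>) ⊇ FOLLOW(<K>) = {u}; in <H>::=<C> u <H> <S>, the suffix after <S> is empty, so FOLLOW(<S>) ⊇ FOLLOW(<H>) = {u, w}. Thus FOLLOW(<S>) = {$, u, w}.
FOLLOW(<F>): in <C>::=<H> <F> w, <F> is followed by w with FIRST {w}. Thus FOLLOW(<F>) = {w}.
FOLLOW(<C>): in <S>::=<C> u <S> w, <C> is followed by u <S> w with FIRST {u}; in <S>::=<C> u w, <C> is followed by u w with FIRST {u}; in <S>::=<C>, the suffix after <C> is empty, so FOLLOW(<C>) ⊇ FOLLOW(<S>) = {$, u, w}; in <K>::=<S> <C>, the suffix after <C> is empty, so FOLLOW(<C>) ⊇ FOLLOW(<K>) = {u}; in <H>::=<C> u <H> <S>, <C> is followed by u <H> <S> with FIRST {u}; in <F>::=<C>, the suffix after <C> is empty, so FOLLOW(<C>) ⊇ FOLLOW(<F>) = {w}. Thus FOLLOW(<C>) = {$, u, w}.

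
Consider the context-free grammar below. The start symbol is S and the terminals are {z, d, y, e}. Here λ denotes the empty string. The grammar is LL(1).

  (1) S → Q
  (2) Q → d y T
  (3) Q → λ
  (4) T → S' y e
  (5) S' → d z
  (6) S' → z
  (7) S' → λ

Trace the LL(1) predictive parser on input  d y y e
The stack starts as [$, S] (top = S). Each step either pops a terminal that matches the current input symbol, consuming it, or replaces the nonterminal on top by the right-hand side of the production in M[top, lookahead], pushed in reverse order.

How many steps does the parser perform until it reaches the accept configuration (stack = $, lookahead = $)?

     Stack     Input      Action
  1  $ S       d y y e $  expand S → Q
  2  $ Q       d y y e $  expand Q → d y T
  3  $ T y d   d y y e $  match d
  4  $ T y     y y e $    match y
  5  $ T       y e $      expand T → S' y e
  6  $ e y S'  y e $      expand S' → λ
  7  $ e y     y e $      match y
  8  $ e       e $        match e
Accept reached after 8 steps.

8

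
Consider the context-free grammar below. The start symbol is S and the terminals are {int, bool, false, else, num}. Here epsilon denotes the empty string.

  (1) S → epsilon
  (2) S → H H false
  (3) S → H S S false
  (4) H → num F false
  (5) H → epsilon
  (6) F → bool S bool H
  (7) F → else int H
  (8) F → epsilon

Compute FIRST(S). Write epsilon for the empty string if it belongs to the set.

FIRST(H) = {epsilon, num}
FIRST(F) = {epsilon, bool, else}
FIRST(S) = {epsilon, false, num}  (via H H false, H S S false)

{epsilon, false, num}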